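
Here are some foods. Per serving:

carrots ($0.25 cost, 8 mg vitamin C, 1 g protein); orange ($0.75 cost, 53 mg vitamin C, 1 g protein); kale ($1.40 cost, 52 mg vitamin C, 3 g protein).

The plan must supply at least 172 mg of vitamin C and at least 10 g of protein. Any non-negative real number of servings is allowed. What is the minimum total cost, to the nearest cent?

$3.52

With two linear requirements the optimum uses one or two foods; enumerate the corners.
carrots only: max(172/8, 10/1) = 21.5 servings → $5.38.
orange only: max(172/53, 10/1) = 10 servings → $7.50.
kale only: max(172/52, 10/3) = 3.333 servings → $4.67.
carrots + orange with both tight: 7.956 servings and 2.044 servings → $3.52.
carrots + kale with both tight: 0.1429 servings and 3.286 servings → $4.64.
orange + kale: intersection lies outside the first quadrant.
Cheapest feasible corner: $3.52.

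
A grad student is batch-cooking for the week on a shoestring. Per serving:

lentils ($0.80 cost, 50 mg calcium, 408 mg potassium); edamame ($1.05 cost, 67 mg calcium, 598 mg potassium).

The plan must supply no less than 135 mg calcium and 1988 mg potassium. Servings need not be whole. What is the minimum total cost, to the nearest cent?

Minimising a linear cost over {calcium ≥ 135, potassium ≥ 1988, servings ≥ 0} — the optimum is at a vertex, using one or two foods.
lentils only: max(135/50, 1988/408) = 4.873 servings → $3.90.
edamame only: max(135/67, 1988/598) = 3.324 servings → $3.49.
lentils + edamame: the both-tight solution has a negative serving — not a feasible corner.
The minimum over all feasible corners is $3.49.

$3.49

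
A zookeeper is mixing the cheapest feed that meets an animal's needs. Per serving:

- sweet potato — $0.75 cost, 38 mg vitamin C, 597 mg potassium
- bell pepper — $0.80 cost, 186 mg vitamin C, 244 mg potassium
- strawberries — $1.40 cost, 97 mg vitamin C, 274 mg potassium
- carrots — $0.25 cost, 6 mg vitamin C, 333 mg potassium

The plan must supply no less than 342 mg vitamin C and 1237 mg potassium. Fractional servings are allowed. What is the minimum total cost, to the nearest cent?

Check every corner: each single food scaled to meet both minima, and each pair solved so both constraints bind.
sweet potato only: max(342/38, 1237/597) = 9 servings → $6.75.
bell pepper only: max(342/186, 1237/244) = 5.07 servings → $4.06.
strawberries only: max(342/97, 1237/274) = 4.515 servings → $6.32.
carrots only: max(342/6, 1237/333) = 57 servings → $14.25.
sweet potato + bell pepper with both tight: 1.441 servings and 1.544 servings → $2.32.
sweet potato + strawberries with both tight: 0.5533 servings and 3.309 servings → $5.05.
sweet potato + carrots: the both-tight solution has a negative serving — not a feasible corner.
bell pepper + strawberries with both targets exact would need a negative amount; discard.
bell pepper + carrots with both tight: 1.76 servings and 2.425 servings → $2.01.
strawberries + carrots with both tight: 3.473 servings and 0.8573 servings → $5.08.
Cheapest feasible corner: $2.01.

$2.01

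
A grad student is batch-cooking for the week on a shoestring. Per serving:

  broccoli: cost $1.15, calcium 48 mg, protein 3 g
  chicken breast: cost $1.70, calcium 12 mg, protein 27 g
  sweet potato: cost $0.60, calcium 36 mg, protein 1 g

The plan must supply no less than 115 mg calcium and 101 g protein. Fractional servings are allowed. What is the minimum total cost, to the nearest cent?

An LP optimum is at a vertex; with two nutrient constraints at most two foods are used. Check each candidate.
broccoli only: max(115/48, 101/3) = 33.67 servings → $38.72.
chicken breast only: max(115/12, 101/27) = 9.583 servings → $16.29.
sweet potato only: max(115/36, 101/1) = 101 servings → $60.60.
broccoli + chicken breast with both tight: 1.502 servings and 3.574 servings → $7.80.
broccoli + sweet potato: intersection lies outside the first quadrant.
chicken breast + sweet potato with both tight: 3.668 servings and 1.972 servings → $7.42.
The minimum over all feasible corners is $7.42.

$7.42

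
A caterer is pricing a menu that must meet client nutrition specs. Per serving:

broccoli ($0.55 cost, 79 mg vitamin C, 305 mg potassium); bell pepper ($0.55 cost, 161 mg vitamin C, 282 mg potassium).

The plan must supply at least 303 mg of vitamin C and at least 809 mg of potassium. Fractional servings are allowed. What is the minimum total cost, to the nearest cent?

The cheapest plan sits at a corner of the feasible region — with two constraints it uses at most two foods.
broccoli only: max(303/79, 809/305) = 3.835 servings → $2.11.
bell pepper only: max(303/161, 809/282) = 2.869 servings → $1.58.
broccoli + bell pepper with both tight: 1.67 servings and 1.063 servings → $1.50.
The minimum over all feasible corners is $1.50.

$1.50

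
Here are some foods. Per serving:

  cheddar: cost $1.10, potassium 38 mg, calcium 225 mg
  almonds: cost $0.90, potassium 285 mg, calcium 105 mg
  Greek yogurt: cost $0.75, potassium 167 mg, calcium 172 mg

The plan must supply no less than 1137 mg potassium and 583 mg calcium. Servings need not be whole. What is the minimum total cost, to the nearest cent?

$3.92

At the optimum either one food covers both requirements or two foods hit both targets exactly; no other combination can be cheaper.
cheddar only: max(1137/38, 583/225) = 29.92 servings → $32.91.
almonds only: max(1137/285, 583/105) = 5.552 servings → $5.00.
Greek yogurt only: max(1137/167, 583/172) = 6.808 servings → $5.11.
cheddar + almonds with both tight: 0.7778 servings and 3.886 servings → $4.35.
cheddar + Greek yogurt: the both-tight solution has a negative serving — not a feasible corner.
almonds + Greek yogurt with both tight: 3.119 servings and 1.485 servings → $3.92.
Cheapest feasible corner: $3.92.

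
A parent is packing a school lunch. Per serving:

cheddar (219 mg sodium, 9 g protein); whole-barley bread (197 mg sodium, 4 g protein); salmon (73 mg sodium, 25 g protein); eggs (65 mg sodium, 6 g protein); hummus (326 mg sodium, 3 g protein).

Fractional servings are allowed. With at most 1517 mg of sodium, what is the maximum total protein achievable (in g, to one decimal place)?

Protein per mg sodium: salmon 0.3425, eggs 0.09231, cheddar 0.0411, whole-barley bread 0.0203, hummus 0.009202.
With no serving limits, spend the whole sodium allowance on salmon: 1517 mg / 73 mg × 25 g = 519.5 g.

519.5 g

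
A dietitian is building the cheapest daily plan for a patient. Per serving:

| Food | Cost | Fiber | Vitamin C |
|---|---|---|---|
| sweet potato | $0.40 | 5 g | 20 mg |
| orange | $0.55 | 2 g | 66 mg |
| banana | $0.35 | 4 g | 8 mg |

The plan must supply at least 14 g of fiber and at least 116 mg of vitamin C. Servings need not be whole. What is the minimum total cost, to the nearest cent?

sweet potato only: max(14/5, 116/20) = 5.8 servings → $2.32.
orange only: max(14/2, 116/66) = 7 servings → $3.85.
banana only: max(14/4, 116/8) = 14.5 servings → $5.08.
sweet potato + orange with both tight: 2.386 servings and 1.034 servings → $1.52.
sweet potato + banana: intersection lies outside the first quadrant.
orange + banana with both tight: 1.419 servings and 2.79 servings → $1.76.
So the least-cost plan costs $1.52.

$1.52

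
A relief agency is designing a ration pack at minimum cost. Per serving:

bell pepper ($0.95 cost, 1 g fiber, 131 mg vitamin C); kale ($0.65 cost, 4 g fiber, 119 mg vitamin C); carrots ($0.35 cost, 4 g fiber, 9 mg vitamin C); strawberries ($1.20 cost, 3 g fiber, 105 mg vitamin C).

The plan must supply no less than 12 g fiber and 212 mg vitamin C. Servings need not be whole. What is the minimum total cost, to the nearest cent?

Two binding constraints pin down two serving amounts, so the optimal mix uses at most two foods. The candidates are each food alone (scaled to the tighter of fiber/vitamin C) and each pair with both constraints tight.
bell pepper only: max(12/1, 212/131) = 12 servings → $11.40.
kale only: max(12/4, 212/119) = 3 servings → $1.95.
carrots only: max(12/4, 212/9) = 23.56 servings → $8.24.
strawberries only: max(12/3, 212/105) = 4 servings → $4.80.
bell pepper + kale with both targets exact would need a negative amount; discard.
bell pepper + carrots with both tight: 1.437 servings and 2.641 servings → $2.29.
bell pepper + strawberries: the both-tight solution has a negative serving — not a feasible corner.
kale + carrots with both tight: 1.682 servings and 1.318 servings → $1.55.
kale + strawberries: intersection lies outside the first quadrant.
carrots + strawberries with both tight: 1.588 servings and 1.883 servings → $2.82.
So the least-cost plan costs $1.55.

$1.55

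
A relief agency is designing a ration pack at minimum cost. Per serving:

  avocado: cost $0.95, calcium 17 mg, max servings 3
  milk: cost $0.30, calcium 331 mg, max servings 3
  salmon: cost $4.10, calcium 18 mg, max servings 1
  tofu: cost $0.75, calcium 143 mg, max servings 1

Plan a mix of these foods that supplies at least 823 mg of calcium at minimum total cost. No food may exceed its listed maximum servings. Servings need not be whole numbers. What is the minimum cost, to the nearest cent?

Cost per mg of calcium: milk $0.0009, tofu $0.0052, avocado $0.0559, salmon $0.2278.
Take 2.486 servings of milk: +823.0 mg calcium for $0.75 (total $0.75, still need 0.0 mg).
Greedy by cheapest-per-mg is optimal for a single linear constraint, so the minimum cost is $0.75.

$0.75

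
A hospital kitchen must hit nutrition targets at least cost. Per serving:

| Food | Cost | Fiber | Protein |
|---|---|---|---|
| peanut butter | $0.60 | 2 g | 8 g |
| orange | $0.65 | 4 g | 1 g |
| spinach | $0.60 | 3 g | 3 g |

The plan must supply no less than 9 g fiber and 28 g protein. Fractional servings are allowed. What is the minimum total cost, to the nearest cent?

$2.41

Minimising a linear cost over {fiber ≥ 9, protein ≥ 28, servings ≥ 0} — the optimum is at a vertex, using one or two foods.
peanut butter only: max(9/2, 28/8) = 4.5 servings → $2.70.
orange only: max(9/4, 28/1) = 28 servings → $18.20.
spinach only: max(9/3, 28/3) = 9.333 servings → $5.60.
peanut butter + orange with both tight: 3.433 servings and 0.5333 servings → $2.41.
peanut butter + spinach with both tight: 3.167 servings and 0.8889 servings → $2.43.
orange + spinach with both targets exact would need a negative amount; discard.
So the least-cost plan costs $2.41.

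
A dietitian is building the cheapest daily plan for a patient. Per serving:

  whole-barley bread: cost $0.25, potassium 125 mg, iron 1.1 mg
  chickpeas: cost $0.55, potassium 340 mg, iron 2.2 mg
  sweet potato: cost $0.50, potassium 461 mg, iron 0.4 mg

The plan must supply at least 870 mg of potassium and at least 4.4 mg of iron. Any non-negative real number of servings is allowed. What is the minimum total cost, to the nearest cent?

$1.29

Two binding constraints pin down two serving amounts, so the optimal mix uses at most two foods. The candidates are each food alone (scaled to the tighter of potassium/iron) and each pair with both constraints tight.
whole-barley bread only: max(870/125, 4.4/1.1) = 6.96 servings → $1.74.
chickpeas only: max(870/340, 4.4/2.2) = 2.559 servings → $1.41.
sweet potato only: max(870/461, 4.4/0.4) = 11 servings → $5.50.
whole-barley bread + chickpeas with both targets exact would need a negative amount; discard.
whole-barley bread + sweet potato with both tight: 3.676 servings and 0.8904 servings → $1.36.
chickpeas + sweet potato with both tight: 1.913 servings and 0.476 servings → $1.29.
Cheapest feasible corner: $1.29.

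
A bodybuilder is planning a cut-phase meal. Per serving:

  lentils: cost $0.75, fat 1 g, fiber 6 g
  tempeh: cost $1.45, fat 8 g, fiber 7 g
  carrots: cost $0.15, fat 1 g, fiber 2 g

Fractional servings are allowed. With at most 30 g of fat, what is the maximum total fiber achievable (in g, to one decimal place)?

180.0 g

Fiber per g fat: lentils 6, carrots 2, tempeh 0.875.
With no serving limits, spend the whole fat allowance on lentils: 30 g / 1 g × 6 g = 180.0 g.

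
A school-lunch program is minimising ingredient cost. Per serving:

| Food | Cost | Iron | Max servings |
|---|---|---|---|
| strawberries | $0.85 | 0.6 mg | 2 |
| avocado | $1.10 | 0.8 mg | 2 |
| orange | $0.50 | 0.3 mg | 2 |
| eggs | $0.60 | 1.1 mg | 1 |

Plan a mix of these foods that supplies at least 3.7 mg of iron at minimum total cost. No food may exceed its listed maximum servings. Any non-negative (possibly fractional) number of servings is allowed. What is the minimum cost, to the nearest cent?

Cost per mg of iron: eggs $0.5455, avocado $1.3750, strawberries $1.4167, orange $1.6667.
Take 1 serving of eggs: +1.1 mg iron for $0.60 (total $0.60, still need 2.6 mg).
Take 2 servings of avocado: +1.6 mg iron for $2.20 (total $2.80, still need 1.0 mg).
Take 1.667 servings of strawberries: +1.0 mg iron for $1.42 (total $4.22, still need 0.0 mg).
Filling from the cheapest source first is optimal under one linear minimum: $4.22.

$4.22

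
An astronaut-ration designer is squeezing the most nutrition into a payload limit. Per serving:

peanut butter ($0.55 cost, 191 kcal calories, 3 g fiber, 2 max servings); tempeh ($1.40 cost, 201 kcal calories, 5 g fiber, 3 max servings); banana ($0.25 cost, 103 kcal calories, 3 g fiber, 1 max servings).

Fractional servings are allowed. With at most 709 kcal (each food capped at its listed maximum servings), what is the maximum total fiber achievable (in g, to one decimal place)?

Fiber per kcal: banana 0.02913, tempeh 0.02488, peanut butter 0.01571.
Take 1 serving of banana: uses 103 kcal, +3.0 g fiber (running total 3.0 g).
Take 3 servings of tempeh: uses 603 kcal, +15.0 g fiber (running total 18.0 g).
Take 0.01571 servings of peanut butter: uses 3 kcal, +0.0 g fiber (running total 18.0 g).
Greedy by best ratio exhausts the calories allowance optimally: 18.0 g.

18.0 g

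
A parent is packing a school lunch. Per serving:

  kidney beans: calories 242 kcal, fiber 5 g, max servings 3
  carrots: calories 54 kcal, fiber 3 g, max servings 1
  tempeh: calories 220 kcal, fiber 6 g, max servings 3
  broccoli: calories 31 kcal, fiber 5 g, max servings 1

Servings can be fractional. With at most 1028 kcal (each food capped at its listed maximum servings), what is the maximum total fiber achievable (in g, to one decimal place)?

31.8 g

Fiber per kcal: broccoli 0.1613, carrots 0.05556, tempeh 0.02727, kidney beans 0.02066.
Take 1 serving of broccoli: uses 31 kcal, +5.0 g fiber (running total 5.0 g).
Take 1 serving of carrots: uses 54 kcal, +3.0 g fiber (running total 8.0 g).
Take 3 servings of tempeh: uses 660 kcal, +18.0 g fiber (running total 26.0 g).
Take 1.169 servings of kidney beans: uses 283 kcal, +5.8 g fiber (running total 31.8 g).
Greedy by best ratio exhausts the calories allowance optimally: 31.8 g.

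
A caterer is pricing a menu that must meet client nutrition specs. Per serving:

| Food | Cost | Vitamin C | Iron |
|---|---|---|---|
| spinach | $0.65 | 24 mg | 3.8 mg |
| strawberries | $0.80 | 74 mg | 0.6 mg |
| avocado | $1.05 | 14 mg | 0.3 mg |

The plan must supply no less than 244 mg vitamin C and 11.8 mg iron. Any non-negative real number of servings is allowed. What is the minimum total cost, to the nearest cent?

$3.70

Minimising a linear cost over {vitamin C ≥ 244, iron ≥ 11.8, servings ≥ 0} — the optimum is at a vertex, using one or two foods.
spinach only: max(244/24, 11.8/3.8) = 10.17 servings → $6.61.
strawberries only: max(244/74, 11.8/0.6) = 19.67 servings → $15.73.
avocado only: max(244/14, 11.8/0.3) = 39.33 servings → $41.30.
spinach + strawberries with both tight: 2.724 servings and 2.414 servings → $3.70.
spinach + avocado with both tight: 2 servings and 14 servings → $16.00.
strawberries + avocado: intersection lies outside the first quadrant.
Cheapest feasible corner: $3.70.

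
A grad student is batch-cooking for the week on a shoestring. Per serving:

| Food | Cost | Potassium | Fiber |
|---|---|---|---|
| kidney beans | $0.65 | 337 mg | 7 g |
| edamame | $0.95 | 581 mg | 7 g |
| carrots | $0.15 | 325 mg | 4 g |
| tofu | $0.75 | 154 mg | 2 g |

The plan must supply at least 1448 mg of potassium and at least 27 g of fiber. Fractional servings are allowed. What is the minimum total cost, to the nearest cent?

The cheapest plan sits at a corner of the feasible region — with two constraints it uses at most two foods.
kidney beans only: max(1448/337, 27/7) = 4.297 servings → $2.79.
edamame only: max(1448/581, 27/7) = 3.857 servings → $3.66.
carrots only: max(1448/325, 27/4) = 6.75 servings → $1.01.
tofu only: max(1448/154, 27/2) = 13.5 servings → $10.12.
kidney beans + edamame with both tight: 3.25 servings and 0.6071 servings → $2.69.
kidney beans + carrots with both tight: 3.218 servings and 1.119 servings → $2.26.
kidney beans + tofu with both tight: 3.124 servings and 2.567 servings → $3.96.
edamame + carrots with both targets exact would need a negative amount; discard.
edamame + tofu with both targets exact would need a negative amount; discard.
carrots + tofu: the both-tight solution has a negative serving — not a feasible corner.
The minimum over all feasible corners is $1.01.

$1.01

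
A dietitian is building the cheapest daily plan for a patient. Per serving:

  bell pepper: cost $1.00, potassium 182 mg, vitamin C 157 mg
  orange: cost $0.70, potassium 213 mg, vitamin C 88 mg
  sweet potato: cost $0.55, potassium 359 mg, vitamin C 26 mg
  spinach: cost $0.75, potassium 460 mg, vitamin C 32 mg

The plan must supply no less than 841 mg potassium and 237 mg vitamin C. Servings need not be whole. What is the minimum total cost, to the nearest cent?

A basic optimal solution has at most two foods positive. Try each food alone and each pair with both targets met exactly.
bell pepper only: max(841/182, 237/157) = 4.621 servings → $4.62.
orange only: max(841/213, 237/88) = 3.948 servings → $2.76.
sweet potato only: max(841/359, 237/26) = 9.115 servings → $5.01.
spinach only: max(841/460, 237/32) = 7.406 servings → $5.55.
bell pepper + orange with both targets exact would need a negative amount; discard.
bell pepper + sweet potato with both tight: 1.224 servings and 1.722 servings → $2.17.
bell pepper + spinach with both tight: 1.237 servings and 1.339 servings → $2.24.
orange + sweet potato with both tight: 2.426 servings and 0.903 servings → $2.20.
orange + spinach with both tight: 2.439 servings and 0.6989 servings → $2.23.
sweet potato + spinach: intersection lies outside the first quadrant.
So the least-cost plan costs $2.17.

$2.17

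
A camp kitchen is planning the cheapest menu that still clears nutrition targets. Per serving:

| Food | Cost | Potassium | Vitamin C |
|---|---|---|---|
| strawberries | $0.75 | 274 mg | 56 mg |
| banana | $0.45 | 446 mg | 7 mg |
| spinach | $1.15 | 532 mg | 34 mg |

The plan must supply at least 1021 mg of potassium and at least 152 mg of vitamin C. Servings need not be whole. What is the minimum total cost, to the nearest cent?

Compare the cost at each extreme point of the feasible region.
strawberries only: max(1021/274, 152/56) = 3.726 servings → $2.79.
banana only: max(1021/446, 152/7) = 21.71 servings → $9.77.
spinach only: max(1021/532, 152/34) = 4.471 servings → $5.14.
strawberries + banana with both tight: 2.63 servings and 0.6734 servings → $2.28.
strawberries + spinach with both tight: 2.254 servings and 0.7584 servings → $2.56.
banana + spinach: the both-tight solution has a negative serving — not a feasible corner.
So the least-cost plan costs $2.28.

$2.28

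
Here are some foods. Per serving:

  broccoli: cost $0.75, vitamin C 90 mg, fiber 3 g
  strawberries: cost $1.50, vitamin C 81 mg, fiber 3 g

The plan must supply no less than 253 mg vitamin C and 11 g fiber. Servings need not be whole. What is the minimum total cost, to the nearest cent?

$2.75

broccoli only: max(253/90, 11/3) = 3.667 servings → $2.75.
strawberries only: max(253/81, 11/3) = 3.667 servings → $5.50.
broccoli + strawberries: intersection lies outside the first quadrant.
So the least-cost plan costs $2.75.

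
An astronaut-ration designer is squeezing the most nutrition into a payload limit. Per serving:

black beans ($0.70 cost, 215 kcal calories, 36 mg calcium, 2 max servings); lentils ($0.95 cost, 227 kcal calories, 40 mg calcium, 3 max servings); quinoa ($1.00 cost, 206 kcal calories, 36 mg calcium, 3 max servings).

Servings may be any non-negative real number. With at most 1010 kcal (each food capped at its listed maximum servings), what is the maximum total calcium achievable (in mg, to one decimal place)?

177.5 mg

Calcium per kcal: lentils 0.1762, quinoa 0.1748, black beans 0.1674.
Take 3 servings of lentils: uses 681 kcal, +120.0 mg calcium (running total 120.0 mg).
Take 1.597 servings of quinoa: uses 329 kcal, +57.5 mg calcium (running total 177.5 mg).
Filling greedily by calcium-per-kcal is optimal for one linear limit, giving 177.5 mg.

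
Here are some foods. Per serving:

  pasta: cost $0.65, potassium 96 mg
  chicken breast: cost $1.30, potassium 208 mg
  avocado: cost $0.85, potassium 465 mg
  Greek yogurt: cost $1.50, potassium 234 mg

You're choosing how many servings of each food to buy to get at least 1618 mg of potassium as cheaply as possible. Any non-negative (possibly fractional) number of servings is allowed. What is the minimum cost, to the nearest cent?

$2.96

Cost per mg of potassium: avocado $0.0018, chicken breast $0.0063, Greek yogurt $0.0064, pasta $0.0068.
With no serving limits, use only avocado: 1618 mg / 465 mg = 3.48 servings × $0.85 = $2.96.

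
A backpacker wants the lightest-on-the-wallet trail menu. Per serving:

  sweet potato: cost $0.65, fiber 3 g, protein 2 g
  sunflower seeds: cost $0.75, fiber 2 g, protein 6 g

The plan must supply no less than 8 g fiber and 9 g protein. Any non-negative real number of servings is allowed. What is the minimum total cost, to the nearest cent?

The cheapest plan sits at a corner of the feasible region — with two constraints it uses at most two foods.
sweet potato only: max(8/3, 9/2) = 4.5 servings → $2.92.
sunflower seeds only: max(8/2, 9/6) = 4 servings → $3.00.
sweet potato + sunflower seeds with both tight: 2.143 servings and 0.7857 servings → $1.98.
So the least-cost plan costs $1.98.

$1.98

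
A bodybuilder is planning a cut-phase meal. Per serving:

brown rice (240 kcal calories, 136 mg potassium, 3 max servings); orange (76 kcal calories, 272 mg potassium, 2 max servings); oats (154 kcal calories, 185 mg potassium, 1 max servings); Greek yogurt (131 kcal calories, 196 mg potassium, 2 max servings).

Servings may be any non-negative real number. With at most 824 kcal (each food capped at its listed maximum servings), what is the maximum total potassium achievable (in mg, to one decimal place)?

Potassium per kcal: orange 3.579, Greek yogurt 1.496, oats 1.201, brown rice 0.5667.
Take 2 servings of orange: uses 152 kcal, +544.0 mg potassium (running total 544.0 mg).
Take 2 servings of Greek yogurt: uses 262 kcal, +392.0 mg potassium (running total 936.0 mg).
Take 1 serving of oats: uses 154 kcal, +185.0 mg potassium (running total 1121.0 mg).
Take 1.067 servings of brown rice: uses 256 kcal, +145.1 mg potassium (running total 1266.1 mg).
Greedy by best ratio exhausts the calories allowance optimally: 1266.1 mg.

1266.1 mg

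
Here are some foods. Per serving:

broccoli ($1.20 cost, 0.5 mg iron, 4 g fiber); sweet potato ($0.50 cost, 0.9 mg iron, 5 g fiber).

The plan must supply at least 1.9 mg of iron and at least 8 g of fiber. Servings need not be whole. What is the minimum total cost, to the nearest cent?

$1.06

An LP optimum is at a vertex; with two nutrient constraints at most two foods are used. Check each candidate.
broccoli only: max(1.9/0.5, 8/4) = 3.8 servings → $4.56.
sweet potato only: max(1.9/0.9, 8/5) = 2.111 servings → $1.06.
broccoli + sweet potato: intersection lies outside the first quadrant.
The minimum over all feasible corners is $1.06.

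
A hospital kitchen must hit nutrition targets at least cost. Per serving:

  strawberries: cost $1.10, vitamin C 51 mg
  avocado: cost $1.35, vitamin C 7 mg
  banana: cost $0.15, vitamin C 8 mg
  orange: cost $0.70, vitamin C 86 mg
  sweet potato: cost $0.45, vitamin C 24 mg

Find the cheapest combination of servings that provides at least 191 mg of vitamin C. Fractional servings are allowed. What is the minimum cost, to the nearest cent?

Cost per mg of vitamin C: orange $0.0081, banana $0.0187, sweet potato $0.0187, strawberries $0.0216, avocado $0.1929.
With no serving limits, use only orange: 191 mg / 86 mg = 2.221 servings × $0.70 = $1.55.

$1.55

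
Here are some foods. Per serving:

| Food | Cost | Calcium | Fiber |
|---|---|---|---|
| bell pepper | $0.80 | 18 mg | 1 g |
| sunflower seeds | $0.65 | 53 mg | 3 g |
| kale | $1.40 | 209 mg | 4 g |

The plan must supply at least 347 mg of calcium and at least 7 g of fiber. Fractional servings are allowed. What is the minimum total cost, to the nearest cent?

$2.38

Compare the cost at each extreme point of the feasible region.
bell pepper only: max(347/18, 7/1) = 19.28 servings → $15.42.
sunflower seeds only: max(347/53, 7/3) = 6.547 servings → $4.26.
kale only: max(347/209, 7/4) = 1.75 servings → $2.45.
bell pepper + sunflower seeds: the both-tight solution has a negative serving — not a feasible corner.
bell pepper + kale with both tight: 0.5474 servings and 1.613 servings → $2.70.
sunflower seeds + kale with both tight: 0.1807 servings and 1.614 servings → $2.38.
Cheapest feasible corner: $2.38.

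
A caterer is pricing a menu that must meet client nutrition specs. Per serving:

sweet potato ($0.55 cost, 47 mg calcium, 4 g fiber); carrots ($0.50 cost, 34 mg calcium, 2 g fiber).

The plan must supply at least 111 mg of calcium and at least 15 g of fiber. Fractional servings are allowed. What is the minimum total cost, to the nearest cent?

At the optimum either one food covers both requirements or two foods hit both targets exactly; no other combination can be cheaper.
sweet potato only: max(111/47, 15/4) = 3.75 servings → $2.06.
carrots only: max(111/34, 15/2) = 7.5 servings → $3.75.
sweet potato + carrots: intersection lies outside the first quadrant.
So the least-cost plan costs $2.06.

$2.06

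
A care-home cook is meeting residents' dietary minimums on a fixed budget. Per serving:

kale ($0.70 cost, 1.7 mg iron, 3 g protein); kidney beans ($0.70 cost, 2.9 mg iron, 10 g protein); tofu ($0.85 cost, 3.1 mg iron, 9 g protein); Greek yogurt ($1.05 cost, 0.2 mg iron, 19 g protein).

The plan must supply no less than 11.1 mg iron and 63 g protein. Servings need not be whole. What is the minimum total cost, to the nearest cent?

Two binding constraints pin down two serving amounts, so the optimal mix uses at most two foods. The candidates are each food alone (scaled to the tighter of iron/protein) and each pair with both constraints tight.
kale only: max(11.1/1.7, 63/3) = 21 servings → $14.70.
kidney beans only: max(11.1/2.9, 63/10) = 6.3 servings → $4.41.
tofu only: max(11.1/3.1, 63/9) = 7 servings → $5.95.
Greek yogurt only: max(11.1/0.2, 63/19) = 55.5 servings → $58.27.
kale + kidney beans: the both-tight solution has a negative serving — not a feasible corner.
kale + tofu with both targets exact would need a negative amount; discard.
kale + Greek yogurt with both tight: 6.256 servings and 2.328 servings → $6.82.
kidney beans + tofu: the both-tight solution has a negative serving — not a feasible corner.
kidney beans + Greek yogurt with both tight: 3.734 servings and 1.35 servings → $4.03.
tofu + Greek yogurt with both tight: 3.473 servings and 1.671 servings → $4.71.
The minimum over all feasible corners is $4.03.

$4.03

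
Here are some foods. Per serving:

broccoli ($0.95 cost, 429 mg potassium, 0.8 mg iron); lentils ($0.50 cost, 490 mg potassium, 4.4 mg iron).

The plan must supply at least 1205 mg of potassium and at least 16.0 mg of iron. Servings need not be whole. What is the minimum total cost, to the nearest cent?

$1.82

Compare the cost at each extreme point of the feasible region.
broccoli only: max(1205/429, 16.0/0.8) = 20 servings → $19.00.
lentils only: max(1205/490, 16.0/4.4) = 3.636 servings → $1.82.
broccoli + lentils with both targets exact would need a negative amount; discard.
So the least-cost plan costs $1.82.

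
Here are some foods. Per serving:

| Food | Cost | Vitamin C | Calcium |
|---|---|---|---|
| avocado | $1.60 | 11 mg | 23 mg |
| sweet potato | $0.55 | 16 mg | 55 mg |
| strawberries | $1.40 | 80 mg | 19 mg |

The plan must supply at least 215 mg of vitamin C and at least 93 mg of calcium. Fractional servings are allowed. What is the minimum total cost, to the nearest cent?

$3.98

An LP optimum is at a vertex; with two nutrient constraints at most two foods are used. Check each candidate.
avocado only: max(215/11, 93/23) = 19.55 servings → $31.27.
sweet potato only: max(215/16, 93/55) = 13.44 servings → $7.39.
strawberries only: max(215/80, 93/19) = 4.895 servings → $6.85.
avocado + sweet potato: intersection lies outside the first quadrant.
avocado + strawberries with both tight: 2.057 servings and 2.405 servings → $6.66.
sweet potato + strawberries with both tight: 0.8191 servings and 2.524 servings → $3.98.
So the least-cost plan costs $3.98.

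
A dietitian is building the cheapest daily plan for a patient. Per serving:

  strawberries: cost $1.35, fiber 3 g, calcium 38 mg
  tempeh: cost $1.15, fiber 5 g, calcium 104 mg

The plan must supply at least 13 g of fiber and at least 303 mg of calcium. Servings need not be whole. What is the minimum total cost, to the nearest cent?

$3.35

Two binding constraints pin down two serving amounts, so the optimal mix uses at most two foods. The candidates are each food alone (scaled to the tighter of fiber/calcium) and each pair with both constraints tight.
strawberries only: max(13/3, 303/38) = 7.974 servings → $10.76.
tempeh only: max(13/5, 303/104) = 2.913 servings → $3.35.
strawberries + tempeh: intersection lies outside the first quadrant.
So the least-cost plan costs $3.35.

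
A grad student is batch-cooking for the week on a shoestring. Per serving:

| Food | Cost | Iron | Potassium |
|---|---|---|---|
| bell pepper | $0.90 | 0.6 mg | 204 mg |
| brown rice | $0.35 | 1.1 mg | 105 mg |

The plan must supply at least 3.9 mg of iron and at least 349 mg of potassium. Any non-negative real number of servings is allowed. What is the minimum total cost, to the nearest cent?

$1.24

An LP optimum is at a vertex; with two nutrient constraints at most two foods are used. Check each candidate.
bell pepper only: max(3.9/0.6, 349/204) = 6.5 servings → $5.85.
brown rice only: max(3.9/1.1, 349/105) = 3.545 servings → $1.24.
bell pepper + brown rice with both targets exact would need a negative amount; discard.
The minimum over all feasible corners is $1.24.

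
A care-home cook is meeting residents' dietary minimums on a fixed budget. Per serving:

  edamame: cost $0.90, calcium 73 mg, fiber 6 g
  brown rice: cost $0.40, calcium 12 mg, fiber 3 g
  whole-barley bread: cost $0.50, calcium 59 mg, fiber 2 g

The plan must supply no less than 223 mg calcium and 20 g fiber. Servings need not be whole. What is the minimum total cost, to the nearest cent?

$2.96

For a min-cost LP with two ≥-constraints, a basic feasible solution has at most two positive variables.
edamame only: max(223/73, 20/6) = 3.333 servings → $3.00.
brown rice only: max(223/12, 20/3) = 18.58 servings → $7.43.
whole-barley bread only: max(223/59, 20/2) = 10 servings → $5.00.
edamame + brown rice with both tight: 2.918 servings and 0.8299 servings → $2.96.
edamame + whole-barley bread: intersection lies outside the first quadrant.
brown rice + whole-barley bread with both tight: 4.797 servings and 2.804 servings → $3.32.
So the least-cost plan costs $2.96.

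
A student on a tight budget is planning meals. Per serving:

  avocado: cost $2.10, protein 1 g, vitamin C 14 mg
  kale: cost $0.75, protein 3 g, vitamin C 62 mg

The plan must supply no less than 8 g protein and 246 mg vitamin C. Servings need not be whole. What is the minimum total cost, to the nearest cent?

$2.98

Compare the cost at each extreme point of the feasible region.
avocado only: max(8/1, 246/14) = 17.57 servings → $36.90.
kale only: max(8/3, 246/62) = 3.968 servings → $2.98.
avocado + kale with both targets exact would need a negative amount; discard.
Cheapest feasible corner: $2.98.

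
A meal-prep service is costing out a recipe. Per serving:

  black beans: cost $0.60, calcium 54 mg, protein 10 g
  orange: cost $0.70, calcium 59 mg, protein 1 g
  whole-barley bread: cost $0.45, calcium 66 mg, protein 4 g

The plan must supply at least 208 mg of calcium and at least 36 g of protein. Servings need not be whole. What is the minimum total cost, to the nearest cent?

Compare the cost at each extreme point of the feasible region.
black beans only: max(208/54, 36/10) = 3.852 servings → $2.31.
orange only: max(208/59, 36/1) = 36 servings → $25.20.
whole-barley bread only: max(208/66, 36/4) = 9 servings → $4.05.
black beans + orange with both tight: 3.575 servings and 0.2537 servings → $2.32.
black beans + whole-barley bread with both tight: 3.477 servings and 0.3063 servings → $2.22.
orange + whole-barley bread: the both-tight solution has a negative serving — not a feasible corner.
Cheapest feasible corner: $2.22.

$2.22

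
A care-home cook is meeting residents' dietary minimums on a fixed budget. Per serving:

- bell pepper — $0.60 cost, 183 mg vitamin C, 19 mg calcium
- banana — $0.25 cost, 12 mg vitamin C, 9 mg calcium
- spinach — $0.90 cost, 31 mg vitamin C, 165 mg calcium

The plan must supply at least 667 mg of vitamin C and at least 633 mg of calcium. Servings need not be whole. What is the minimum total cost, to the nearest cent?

$4.97

Two binding constraints pin down two serving amounts, so the optimal mix uses at most two foods. The candidates are each food alone (scaled to the tighter of vitamin C/calcium) and each pair with both constraints tight.
bell pepper only: max(667/183, 633/19) = 33.32 servings → $19.99.
banana only: max(667/12, 633/9) = 70.33 servings → $17.58.
spinach only: max(667/31, 633/165) = 21.52 servings → $19.36.
bell pepper + banana: the both-tight solution has a negative serving — not a feasible corner.
bell pepper + spinach with both tight: 3.055 servings and 3.485 servings → $4.97.
banana + spinach with both tight: 53.16 servings and 0.9365 servings → $14.13.
The minimum over all feasible corners is $4.97.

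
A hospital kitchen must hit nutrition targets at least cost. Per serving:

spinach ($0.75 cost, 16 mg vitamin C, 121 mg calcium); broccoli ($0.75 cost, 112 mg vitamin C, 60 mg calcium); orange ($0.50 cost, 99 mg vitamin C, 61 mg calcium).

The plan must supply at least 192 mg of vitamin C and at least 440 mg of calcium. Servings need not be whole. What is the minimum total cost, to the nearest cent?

The cheapest plan sits at a corner of the feasible region — with two constraints it uses at most two foods.
spinach only: max(192/16, 440/121) = 12 servings → $9.00.
broccoli only: max(192/112, 440/60) = 7.333 servings → $5.50.
orange only: max(192/99, 440/61) = 7.213 servings → $3.61.
spinach + broccoli with both tight: 2.999 servings and 1.286 servings → $3.21.
spinach + orange with both tight: 2.894 servings and 1.472 servings → $2.91.
broccoli + orange: the both-tight solution has a negative serving — not a feasible corner.
Cheapest feasible corner: $2.91.

$2.91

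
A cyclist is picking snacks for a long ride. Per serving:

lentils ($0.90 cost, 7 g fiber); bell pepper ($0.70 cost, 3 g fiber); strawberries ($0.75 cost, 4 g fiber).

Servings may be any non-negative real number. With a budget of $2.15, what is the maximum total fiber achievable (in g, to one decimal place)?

Fiber per dollar: lentils 7.778, strawberries 5.333, bell pepper 4.286.
With no serving limits, spend the whole cost allowance on lentils: $2.15 / $0.90 × 7 g = 16.7 g.

16.7 g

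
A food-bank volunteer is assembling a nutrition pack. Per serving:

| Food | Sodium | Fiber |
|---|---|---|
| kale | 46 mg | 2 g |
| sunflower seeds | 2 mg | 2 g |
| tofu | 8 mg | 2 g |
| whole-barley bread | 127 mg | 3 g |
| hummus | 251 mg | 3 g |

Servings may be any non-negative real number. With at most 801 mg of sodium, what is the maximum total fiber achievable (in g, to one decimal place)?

Fiber per mg sodium: sunflower seeds 1, tofu 0.25, kale 0.04348, whole-barley bread 0.02362, hummus 0.01195.
With no serving limits, spend the whole sodium allowance on sunflower seeds: 801 mg / 2 mg × 2 g = 801.0 g.

801.0 g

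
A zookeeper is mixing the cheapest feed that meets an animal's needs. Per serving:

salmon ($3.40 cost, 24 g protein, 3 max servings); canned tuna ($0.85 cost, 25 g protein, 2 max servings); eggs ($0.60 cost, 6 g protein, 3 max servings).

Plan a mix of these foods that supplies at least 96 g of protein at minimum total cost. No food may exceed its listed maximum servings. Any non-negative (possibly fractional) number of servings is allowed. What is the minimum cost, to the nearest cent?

$7.47

Cost per g of protein: canned tuna $0.0340, eggs $0.1000, salmon $0.1417.
Take 2 servings of canned tuna: +50.0 g protein for $1.70 (total $1.70, still need 46.0 g).
Take 3 servings of eggs: +18.0 g protein for $1.80 (total $3.50, still need 28.0 g).
Take 1.167 servings of salmon: +28.0 g protein for $3.97 (total $7.47, still need 0.0 g).
Filling from the cheapest source first is optimal under one linear minimum: $7.47.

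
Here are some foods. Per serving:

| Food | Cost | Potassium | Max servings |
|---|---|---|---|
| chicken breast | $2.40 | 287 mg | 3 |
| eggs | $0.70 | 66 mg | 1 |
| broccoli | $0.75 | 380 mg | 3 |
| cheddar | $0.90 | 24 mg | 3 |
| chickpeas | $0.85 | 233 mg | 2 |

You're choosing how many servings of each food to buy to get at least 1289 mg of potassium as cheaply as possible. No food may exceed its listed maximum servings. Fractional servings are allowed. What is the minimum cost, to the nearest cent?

$2.79

Cost per mg of potassium: broccoli $0.0020, chickpeas $0.0036, chicken breast $0.0084, eggs $0.0106, cheddar $0.0375.
Take 3 servings of broccoli: +1140.0 mg potassium for $2.25 (total $2.25, still need 149.0 mg).
Take 0.6395 servings of chickpeas: +149.0 mg potassium for $0.54 (total $2.79, still need 0.0 mg).
Greedy by cheapest-per-mg is optimal for a single linear constraint, so the minimum cost is $2.79.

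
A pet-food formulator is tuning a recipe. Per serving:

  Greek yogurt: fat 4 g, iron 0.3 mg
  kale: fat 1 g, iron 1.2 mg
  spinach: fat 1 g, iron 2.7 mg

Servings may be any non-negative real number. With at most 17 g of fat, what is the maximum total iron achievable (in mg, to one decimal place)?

45.9 mg

Iron per g fat: spinach 2.7, kale 1.2, Greek yogurt 0.075.
With no serving limits, spend the whole fat allowance on spinach: 17 g / 1 g × 2.7 mg = 45.9 mg.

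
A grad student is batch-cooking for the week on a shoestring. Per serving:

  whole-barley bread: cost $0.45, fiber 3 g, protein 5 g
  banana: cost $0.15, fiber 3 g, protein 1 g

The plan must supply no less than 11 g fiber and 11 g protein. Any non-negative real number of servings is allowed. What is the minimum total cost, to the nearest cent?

$1.10

For a min-cost LP with two ≥-constraints, a basic feasible solution has at most two positive variables.
whole-barley bread only: max(11/3, 11/5) = 3.667 servings → $1.65.
banana only: max(11/3, 11/1) = 11 servings → $1.65.
whole-barley bread + banana with both tight: 1.833 servings and 1.833 servings → $1.10.
The minimum over all feasible corners is $1.10.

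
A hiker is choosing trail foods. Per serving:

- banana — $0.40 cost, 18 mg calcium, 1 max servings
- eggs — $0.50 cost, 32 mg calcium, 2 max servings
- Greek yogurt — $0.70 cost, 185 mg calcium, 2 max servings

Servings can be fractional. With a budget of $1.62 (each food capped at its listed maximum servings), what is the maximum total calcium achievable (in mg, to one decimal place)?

384.1 mg

Calcium per dollar: Greek yogurt 264.3, eggs 64, banana 45.
Take 2 servings of Greek yogurt: spends $1.40, +370.0 mg calcium (running total 370.0 mg).
Take 0.44 servings of eggs: spends $0.22, +14.1 mg calcium (running total 384.1 mg).
Filling greedily by calcium-per-dollar is optimal for one linear limit, giving 384.1 mg.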